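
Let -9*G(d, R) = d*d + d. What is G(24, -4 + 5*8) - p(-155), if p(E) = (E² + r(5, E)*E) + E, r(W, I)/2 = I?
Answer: -215960/3 ≈ -71987.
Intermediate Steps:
G(d, R) = -d/9 - d²/9 (G(d, R) = -(d*d + d)/9 = -(d² + d)/9 = -(d + d²)/9 = -d/9 - d²/9)
r(W, I) = 2*I
p(E) = E + 3*E² (p(E) = (E² + (2*E)*E) + E = (E² + 2*E²) + E = 3*E² + E = E + 3*E²)
G(24, -4 + 5*8) - p(-155) = -⅑*24*(1 + 24) - (-155)*(1 + 3*(-155)) = -⅑*24*25 - (-155)*(1 - 465) = -200/3 - (-155)*(-464) = -200/3 - 1*71920 = -200/3 - 71920 = -215960/3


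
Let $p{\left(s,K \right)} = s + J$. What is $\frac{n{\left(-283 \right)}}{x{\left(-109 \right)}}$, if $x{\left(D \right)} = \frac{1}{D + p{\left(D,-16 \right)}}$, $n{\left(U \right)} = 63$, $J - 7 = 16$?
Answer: $-12285$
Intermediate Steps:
$J = 23$ ($J = 7 + 16 = 23$)
$p{\left(s,K \right)} = 23 + s$ ($p{\left(s,K \right)} = s + 23 = 23 + s$)
$x{\left(D \right)} = \frac{1}{23 + 2 D}$ ($x{\left(D \right)} = \frac{1}{D + \left(23 + D\right)} = \frac{1}{23 + 2 D}$)
$\frac{n{\left(-283 \right)}}{x{\left(-109 \right)}} = \frac{63}{\frac{1}{23 + 2 \left(-109\right)}} = \frac{63}{\frac{1}{23 - 218}} = \frac{63}{\frac{1}{-195}} = \frac{63}{- \frac{1}{195}} = 63 \left(-195\right) = -12285$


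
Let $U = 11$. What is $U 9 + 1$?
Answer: $100$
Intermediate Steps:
$U 9 + 1 = 11 \cdot 9 + 1 = 99 + 1 = 100$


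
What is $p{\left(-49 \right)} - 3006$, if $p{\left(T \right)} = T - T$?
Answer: $-3006$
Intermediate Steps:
$p{\left(T \right)} = 0$
$p{\left(-49 \right)} - 3006 = 0 - 3006 = -3006$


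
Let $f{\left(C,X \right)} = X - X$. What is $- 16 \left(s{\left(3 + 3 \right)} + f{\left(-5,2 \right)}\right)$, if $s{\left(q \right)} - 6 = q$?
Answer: $-192$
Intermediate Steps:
$s{\left(q \right)} = 6 + q$
$f{\left(C,X \right)} = 0$
$- 16 \left(s{\left(3 + 3 \right)} + f{\left(-5,2 \right)}\right) = - 16 \left(\left(6 + \left(3 + 3\right)\right) + 0\right) = - 16 \left(\left(6 + 6\right) + 0\right) = - 16 \left(12 + 0\right) = \left(-16\right) 12 = -192$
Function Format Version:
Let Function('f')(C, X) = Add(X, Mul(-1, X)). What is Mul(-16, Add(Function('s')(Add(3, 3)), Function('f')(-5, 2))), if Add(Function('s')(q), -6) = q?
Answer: -192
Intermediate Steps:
Function('s')(q) = Add(6, q)
Function('f')(C, X) = 0
Mul(-16, Add(Function('s')(Add(3, 3)), Function('f')(-5, 2))) = Mul(-16, Add(Add(6, Add(3, 3)), 0)) = Mul(-16, Add(Add(6, 6), 0)) = Mul(-16, Add(12, 0)) = Mul(-16, 12) = -192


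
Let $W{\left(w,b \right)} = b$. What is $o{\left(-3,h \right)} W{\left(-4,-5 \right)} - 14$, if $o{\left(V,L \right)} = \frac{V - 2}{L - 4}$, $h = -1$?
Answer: $-19$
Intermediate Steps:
$o{\left(V,L \right)} = \frac{-2 + V}{-4 + L}$
$o{\left(-3,h \right)} W{\left(-4,-5 \right)} - 14 = \frac{-2 - 3}{-4 - 1} \left(-5\right) - 14 = \frac{1}{-5} \left(-5\right) \left(-5\right) - 14 = \left(- \frac{1}{5}\right) \left(-5\right) \left(-5\right) - 14 = 1 \left(-5\right) - 14 = -5 - 14 = -19$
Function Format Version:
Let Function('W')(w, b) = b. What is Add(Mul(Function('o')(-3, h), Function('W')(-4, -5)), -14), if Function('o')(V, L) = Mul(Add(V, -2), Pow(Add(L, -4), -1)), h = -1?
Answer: -19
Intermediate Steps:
Function('o')(V, L) = Mul(Pow(Add(-4, L), -1), Add(-2, V)) (Function('o')(V, L) = Mul(Add(-2, V), Pow(Add(-4, L), -1)) = Mul(Pow(Add(-4, L), -1), Add(-2, V)))
Add(Mul(Function('o')(-3, h), Function('W')(-4, -5)), -14) = Add(Mul(Mul(Pow(Add(-4, -1), -1), Add(-2, -3)), -5), -14) = Add(Mul(Mul(Pow(-5, -1), -5), -5), -14) = Add(Mul(Mul(Rational(-1, 5), -5), -5), -14) = Add(Mul(1, -5), -14) = Add(-5, -14) = -19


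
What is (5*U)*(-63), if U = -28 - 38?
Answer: 20790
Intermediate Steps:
U = -66
(5*U)*(-63) = (5*(-66))*(-63) = -330*(-63) = 20790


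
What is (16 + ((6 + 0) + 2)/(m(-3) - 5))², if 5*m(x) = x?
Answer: 10404/49 ≈ 212.33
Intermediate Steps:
m(x) = x/5
(16 + ((6 + 0) + 2)/(m(-3) - 5))² = (16 + ((6 + 0) + 2)/((⅕)*(-3) - 5))² = (16 + (6 + 2)/(-⅗ - 5))² = (16 + 8/(-28/5))² = (16 + 8*(-5/28))² = (16 - 10/7)² = (102/7)² = 10404/49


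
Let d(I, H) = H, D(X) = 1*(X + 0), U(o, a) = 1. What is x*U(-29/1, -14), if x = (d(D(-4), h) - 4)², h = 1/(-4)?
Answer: 289/16 ≈ 18.063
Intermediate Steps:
D(X) = X (D(X) = 1*X = X)
h = -¼ ≈ -0.25000
x = 289/16 (x = (-¼ - 4)² = (-17/4)² = 289/16 ≈ 18.063)
x*U(-29/1, -14) = (289/16)*1 = 289/16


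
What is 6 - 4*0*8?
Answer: 6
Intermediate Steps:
6 - 4*0*8 = 6 + 0*8 = 6 + 0 = 6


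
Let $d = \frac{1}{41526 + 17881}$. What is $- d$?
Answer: $- \frac{1}{59407} \approx -1.6833 \cdot 10^{-5}$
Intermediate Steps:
$d = \frac{1}{59407} \approx 1.6833 \cdot 10^{-5}$
$- d = \left(-1\right) \frac{1}{59407} = - \frac{1}{59407}$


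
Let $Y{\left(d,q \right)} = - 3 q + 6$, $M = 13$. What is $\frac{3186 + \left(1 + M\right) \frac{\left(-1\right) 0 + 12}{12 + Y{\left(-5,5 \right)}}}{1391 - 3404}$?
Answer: $- \frac{3242}{2013} \approx -1.6105$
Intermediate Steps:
$Y{\left(d,q \right)} = 6 - 3 q$
$\frac{3186 + \left(1 + M\right) \frac{\left(-1\right) 0 + 12}{12 + Y{\left(-5,5 \right)}}}{1391 - 3404} = \frac{3186 + \left(1 + 13\right) \frac{\left(-1\right) 0 + 12}{12 + \left(6 - 15\right)}}{1391 - 3404} = \frac{3186 + 14 \frac{0 + 12}{12 + \left(6 - 15\right)}}{-2013} = \left(3186 + 14 \frac{12}{12 - 9}\right) \left(- \frac{1}{2013}\right) = \left(3186 + 14 \cdot \frac{12}{3}\right) \left(- \frac{1}{2013}\right) = \left(3186 + 14 \cdot 12 \cdot \frac{1}{3}\right) \left(- \frac{1}{2013}\right) = \left(3186 + 14 \cdot 4\right) \left(- \frac{1}{2013}\right) = \left(3186 + 56\right) \left(- \frac{1}{2013}\right) = 3242 \left(- \frac{1}{2013}\right) = - \frac{3242}{2013}$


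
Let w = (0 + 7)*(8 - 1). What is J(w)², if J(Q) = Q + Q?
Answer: 9604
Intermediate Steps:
w = 49 (w = 7*7 = 49)
J(Q) = 2*Q
J(w)² = (2*49)² = 98² = 9604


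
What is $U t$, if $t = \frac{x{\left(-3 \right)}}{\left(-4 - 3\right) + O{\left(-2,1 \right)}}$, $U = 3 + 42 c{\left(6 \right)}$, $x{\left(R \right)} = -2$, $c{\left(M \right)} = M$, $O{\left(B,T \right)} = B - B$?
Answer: $\frac{510}{7} \approx 72.857$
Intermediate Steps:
$O{\left(B,T \right)} = 0$
$U = 255$ ($U = 3 + 42 \cdot 6 = 3 + 252 = 255$)
$t = \frac{2}{7}$ ($t = \frac{1}{\left(-4 - 3\right) + 0} \left(-2\right) = \frac{1}{-7 + 0} \left(-2\right) = \frac{1}{-7} \left(-2\right) = \left(- \frac{1}{7}\right) \left(-2\right) = \frac{2}{7} \approx 0.28571$)
$U t = 255 \cdot \frac{2}{7} = \frac{510}{7}$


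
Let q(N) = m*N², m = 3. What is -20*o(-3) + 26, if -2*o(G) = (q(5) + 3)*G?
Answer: -2314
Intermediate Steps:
q(N) = 3*N²
o(G) = -39*G (o(G) = -(3*5² + 3)*G/2 = -(3*25 + 3)*G/2 = -(75 + 3)*G/2 = -39*G)
-20*o(-3) + 26 = -(-780)*(-3) + 26 = -20*117 + 26 = -2340 + 26 = -2314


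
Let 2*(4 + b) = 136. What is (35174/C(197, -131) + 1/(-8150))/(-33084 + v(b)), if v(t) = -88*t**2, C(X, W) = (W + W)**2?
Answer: -8956233/6880028951725 ≈ -1.3018e-6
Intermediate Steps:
b = 64 (b = -4 + (1/2)*136 = -4 + 68 = 64)
C(X, W) = 4*W**2 (C(X, W) = (2*W)**2 = 4*W**2)
(35174/C(197, -131) + 1/(-8150))/(-33084 + v(b)) = (35174/((4*(-131)**2)) + 1/(-8150))/(-33084 - 88*64**2) = (35174/((4*17161)) - 1/8150)/(-33084 - 88*4096) = (35174/68644 - 1/8150)/(-33084 - 360448) = (35174*(1/68644) - 1/8150)/(-393532) = (17587/34322 - 1/8150)*(-1/393532) = (35824932/69931075)*(-1/393532) = -8956233/6880028951725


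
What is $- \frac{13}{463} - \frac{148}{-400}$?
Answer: $\frac{15831}{46300} \approx 0.34192$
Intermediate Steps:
$- \frac{13}{463} - \frac{148}{-400} = \left(-13\right) \frac{1}{463} - - \frac{37}{100} = - \frac{13}{463} + \frac{37}{100} = \frac{15831}{46300}$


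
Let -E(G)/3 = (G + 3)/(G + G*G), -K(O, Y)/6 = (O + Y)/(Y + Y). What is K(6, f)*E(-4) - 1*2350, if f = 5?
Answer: -47033/20 ≈ -2351.6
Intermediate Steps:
K(O, Y) = -3*(O + Y)/Y (K(O, Y) = -6*(O + Y)/(Y + Y) = -6*(O + Y)/(2*Y) = -6*(O + Y)*1/(2*Y) = -3*(O + Y)/Y)
E(G) = -3*(3 + G)/(G + G**2) (E(G) = -3*(G + 3)/(G + G*G) = -3*(3 + G)/(G + G**2))
K(6, f)*E(-4) - 1*2350 = (-3 - 3*6/5)*(3*(-3 - 1*(-4))/(-4*(1 - 4))) - 1*2350 = (-3 - 3*6*1/5)*(3*(-1/4)*(-3 + 4)/(-3)) - 2350 = (-3 - 18/5)*(3*(-1/4)*(-1/3)*1) - 2350 = -33/5*1/4 - 2350 = -33/20 - 2350 = -47033/20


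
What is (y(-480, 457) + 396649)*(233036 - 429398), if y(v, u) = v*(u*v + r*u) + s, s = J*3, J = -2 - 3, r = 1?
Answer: -20710314670788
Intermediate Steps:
J = -5
s = -15 (s = -5*3 = -15)
y(v, u) = -15 + v*(u + u*v) (y(v, u) = v*(u*v + 1*u) - 15 = v*(u*v + u) - 15 = v*(u + u*v) - 15 = -15 + v*(u + u*v))
(y(-480, 457) + 396649)*(233036 - 429398) = ((-15 + 457*(-480) + 457*(-480)²) + 396649)*(233036 - 429398) = ((-15 - 219360 + 457*230400) + 396649)*(-196362) = ((-15 - 219360 + 105292800) + 396649)*(-196362) = (105073425 + 396649)*(-196362) = 105470074*(-196362) = -20710314670788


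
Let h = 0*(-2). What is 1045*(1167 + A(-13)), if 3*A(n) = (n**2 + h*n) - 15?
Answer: 3819475/3 ≈ 1.2732e+6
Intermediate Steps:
h = 0
A(n) = -5 + n**2/3 (A(n) = ((n**2 + 0*n) - 15)/3 = ((n**2 + 0) - 15)/3 = (n**2 - 15)/3 = (-15 + n**2)/3 = -5 + n**2/3)
1045*(1167 + A(-13)) = 1045*(1167 + (-5 + (1/3)*(-13)**2)) = 1045*(1167 + (-5 + (1/3)*169)) = 1045*(1167 + (-5 + 169/3)) = 1045*(1167 + 154/3) = 1045*(3655/3) = 3819475/3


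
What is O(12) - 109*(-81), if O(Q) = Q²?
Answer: 8973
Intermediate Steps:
O(12) - 109*(-81) = 12² - 109*(-81) = 144 + 8829 = 8973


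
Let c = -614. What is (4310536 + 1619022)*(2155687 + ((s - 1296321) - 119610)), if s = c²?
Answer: 6621845755616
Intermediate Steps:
s = 376996 (s = (-614)² = 376996)
(4310536 + 1619022)*(2155687 + ((s - 1296321) - 119610)) = (4310536 + 1619022)*(2155687 + ((376996 - 1296321) - 119610)) = 5929558*(2155687 + (-919325 - 119610)) = 5929558*(2155687 - 1038935) = 5929558*1116752 = 6621845755616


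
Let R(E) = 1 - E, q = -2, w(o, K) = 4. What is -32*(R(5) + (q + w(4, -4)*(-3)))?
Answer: 576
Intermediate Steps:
-32*(R(5) + (q + w(4, -4)*(-3))) = -32*((1 - 1*5) + (-2 + 4*(-3))) = -32*((1 - 5) + (-2 - 12)) = -32*(-4 - 14) = -32*(-18) = 576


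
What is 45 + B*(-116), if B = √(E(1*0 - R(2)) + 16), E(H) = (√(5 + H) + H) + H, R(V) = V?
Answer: 45 - 116*√(12 + √3) ≈ -384.86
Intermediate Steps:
E(H) = √(5 + H) + 2*H (E(H) = (H + √(5 + H)) + H = √(5 + H) + 2*H)
B = √(12 + √3) (B = √((√(5 + (1*0 - 1*2)) + 2*(1*0 - 1*2)) + 16) = √((√(5 + (0 - 2)) + 2*(0 - 2)) + 16) = √((√(5 - 2) + 2*(-2)) + 16) = √((√3 - 4) + 16) = √((-4 + √3) + 16) = √(12 + √3) ≈ 3.7057)
45 + B*(-116) = 45 + √(12 + √3)*(-116) = 45 - 116*√(12 + √3)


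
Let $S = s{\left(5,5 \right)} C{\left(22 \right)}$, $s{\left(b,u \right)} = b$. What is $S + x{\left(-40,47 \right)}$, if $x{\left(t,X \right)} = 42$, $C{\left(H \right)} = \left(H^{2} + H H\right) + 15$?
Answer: $4957$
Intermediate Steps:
$C{\left(H \right)} = 15 + 2 H^{2}$ ($C{\left(H \right)} = \left(H^{2} + H^{2}\right) + 15 = 2 H^{2} + 15 = 15 + 2 H^{2}$)
$S = 4915$ ($S = 5 \left(15 + 2 \cdot 22^{2}\right) = 5 \left(15 + 2 \cdot 484\right) = 5 \left(15 + 968\right) = 5 \cdot 983 = 4915$)
$S + x{\left(-40,47 \right)} = 4915 + 42 = 4957$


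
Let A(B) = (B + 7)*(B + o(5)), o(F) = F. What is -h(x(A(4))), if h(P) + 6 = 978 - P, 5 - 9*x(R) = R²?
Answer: -18544/9 ≈ -2060.4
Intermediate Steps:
A(B) = (5 + B)*(7 + B) (A(B) = (B + 7)*(B + 5) = (7 + B)*(5 + B) = (5 + B)*(7 + B))
x(R) = 5/9 - R²/9
h(P) = 972 - P (h(P) = -6 + (978 - P) = 972 - P)
-h(x(A(4))) = -(972 - (5/9 - (35 + 4² + 12*4)²/9)) = -(972 - (5/9 - (35 + 16 + 48)²/9)) = -(972 - (5/9 - ⅑*99²)) = -(972 - (5/9 - ⅑*9801)) = -(972 - (5/9 - 1089)) = -(972 - 1*(-9796/9)) = -(972 + 9796/9) = -1*18544/9 = -18544/9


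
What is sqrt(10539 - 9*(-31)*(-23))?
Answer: 3*sqrt(458) ≈ 64.203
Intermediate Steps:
sqrt(10539 - 9*(-31)*(-23)) = sqrt(10539 + 279*(-23)) = sqrt(10539 - 6417) = sqrt(4122) = 3*sqrt(458)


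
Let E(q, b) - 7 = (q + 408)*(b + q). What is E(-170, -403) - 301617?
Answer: -437984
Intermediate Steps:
E(q, b) = 7 + (408 + q)*(b + q) (E(q, b) = 7 + (q + 408)*(b + q) = 7 + (408 + q)*(b + q))
E(-170, -403) - 301617 = (7 + (-170)² + 408*(-403) + 408*(-170) - 403*(-170)) - 301617 = (7 + 28900 - 164424 - 69360 + 68510) - 301617 = -136367 - 301617 = -437984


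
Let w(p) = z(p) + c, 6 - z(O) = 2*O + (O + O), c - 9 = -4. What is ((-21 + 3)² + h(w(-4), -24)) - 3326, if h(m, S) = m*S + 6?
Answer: -3644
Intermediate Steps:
c = 5 (c = 9 - 4 = 5)
z(O) = 6 - 4*O (z(O) = 6 - (2*O + (O + O)) = 6 - (2*O + 2*O) = 6 - 4*O)
w(p) = 11 - 4*p (w(p) = (6 - 4*p) + 5 = 11 - 4*p)
h(m, S) = 6 + S*m (h(m, S) = S*m + 6 = 6 + S*m)
((-21 + 3)² + h(w(-4), -24)) - 3326 = ((-21 + 3)² + (6 - 24*(11 - 4*(-4)))) - 3326 = ((-18)² + (6 - 24*(11 + 16))) - 3326 = (324 + (6 - 24*27)) - 3326 = (324 + (6 - 648)) - 3326 = (324 - 642) - 3326 = -318 - 3326 = -3644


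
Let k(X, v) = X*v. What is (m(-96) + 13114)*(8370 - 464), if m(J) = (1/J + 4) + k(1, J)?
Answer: 4941688783/48 ≈ 1.0295e+8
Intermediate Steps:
m(J) = 4 + J + 1/J (m(J) = (1/J + 4) + 1*J = (4 + 1/J) + J = 4 + J + 1/J)
(m(-96) + 13114)*(8370 - 464) = ((4 - 96 + 1/(-96)) + 13114)*(8370 - 464) = ((4 - 96 - 1/96) + 13114)*7906 = (-8833/96 + 13114)*7906 = (1250111/96)*7906 = 4941688783/48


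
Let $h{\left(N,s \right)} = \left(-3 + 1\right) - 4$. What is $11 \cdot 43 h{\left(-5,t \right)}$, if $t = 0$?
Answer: $-2838$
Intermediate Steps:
$h{\left(N,s \right)} = -6$ ($h{\left(N,s \right)} = -2 - 4 = -6$)
$11 \cdot 43 h{\left(-5,t \right)} = 11 \cdot 43 \left(-6\right) = 473 \left(-6\right) = -2838$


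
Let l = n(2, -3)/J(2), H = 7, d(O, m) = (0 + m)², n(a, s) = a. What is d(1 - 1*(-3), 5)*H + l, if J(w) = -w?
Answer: 174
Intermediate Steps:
d(O, m) = m²
l = -1 (l = 2/((-1*2)) = 2/(-2) = 2*(-½) = -1)
d(1 - 1*(-3), 5)*H + l = 5²*7 - 1 = 25*7 - 1 = 175 - 1 = 174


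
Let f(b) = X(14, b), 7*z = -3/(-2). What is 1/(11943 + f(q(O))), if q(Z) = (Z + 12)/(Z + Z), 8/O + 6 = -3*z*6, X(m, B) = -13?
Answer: 1/11930 ≈ 8.3822e-5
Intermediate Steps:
z = 3/14 (z = (-3/(-2))/7 = (-3*(-½))/7 = (⅐)*(3/2) = 3/14 ≈ 0.21429)
O = -56/69 (O = 8/(-6 - 3*3/14*6) = 8/(-6 - 9/14*6) = 8/(-6 - 27/7) = 8/(-69/7) = 8*(-7/69) = -56/69 ≈ -0.81159)
q(Z) = (12 + Z)/(2*Z) (q(Z) = (12 + Z)/((2*Z)) = (12 + Z)*(1/(2*Z)) = (12 + Z)/(2*Z))
f(b) = -13
1/(11943 + f(q(O))) = 1/(11943 - 13) = 1/11930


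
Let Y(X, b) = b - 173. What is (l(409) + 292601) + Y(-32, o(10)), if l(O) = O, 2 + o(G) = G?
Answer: 292845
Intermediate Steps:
o(G) = -2 + G
Y(X, b) = -173 + b
(l(409) + 292601) + Y(-32, o(10)) = (409 + 292601) + (-173 + (-2 + 10)) = 293010 + (-173 + 8) = 293010 - 165 = 292845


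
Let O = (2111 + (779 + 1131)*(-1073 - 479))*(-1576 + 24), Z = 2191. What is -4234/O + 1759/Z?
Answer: 4043363251309/5036395137144 ≈ 0.80283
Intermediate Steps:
O = 4597348368 (O = (2111 + 1910*(-1552))*(-1552) = (2111 - 2964320)*(-1552) = -2962209*(-1552) = 4597348368)
-4234/O + 1759/Z = -4234/4597348368 + 1759/2191 = -4234*1/4597348368 + 1759*(1/2191) = -2117/2298674184 + 1759/2191 = 4043363251309/5036395137144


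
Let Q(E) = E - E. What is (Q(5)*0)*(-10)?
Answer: 0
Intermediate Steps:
Q(E) = 0
(Q(5)*0)*(-10) = (0*0)*(-10) = 0*(-10) = 0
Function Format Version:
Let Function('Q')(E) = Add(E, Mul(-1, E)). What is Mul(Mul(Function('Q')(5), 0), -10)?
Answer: 0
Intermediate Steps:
Function('Q')(E) = 0
Mul(Mul(Function('Q')(5), 0), -10) = Mul(Mul(0, 0), -10) = Mul(0, -10) = 0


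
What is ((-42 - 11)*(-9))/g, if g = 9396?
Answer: 53/1044 ≈ 0.050766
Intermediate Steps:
((-42 - 11)*(-9))/g = ((-42 - 11)*(-9))/9396 = -53*(-9)*(1/9396) = 477*(1/9396) = 53/1044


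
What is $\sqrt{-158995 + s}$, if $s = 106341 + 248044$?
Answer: $3 \sqrt{21710} \approx 442.03$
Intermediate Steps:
$s = 354385$
$\sqrt{-158995 + s} = \sqrt{-158995 + 354385} = \sqrt{195390} = 3 \sqrt{21710}$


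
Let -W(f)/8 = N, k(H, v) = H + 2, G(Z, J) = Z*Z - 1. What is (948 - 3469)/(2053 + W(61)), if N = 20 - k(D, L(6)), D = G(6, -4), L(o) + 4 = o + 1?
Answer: -2521/2189 ≈ -1.1517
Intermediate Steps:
G(Z, J) = -1 + Z² (G(Z, J) = Z² - 1 = -1 + Z²)
L(o) = -3 + o (L(o) = -4 + (o + 1) = -4 + (1 + o) = -3 + o)
D = 35 (D = -1 + 6² = -1 + 36 = 35)
k(H, v) = 2 + H
N = -17 (N = 20 - (2 + 35) = 20 - 1*37 = 20 - 37 = -17)
W(f) = 136 (W(f) = -8*(-17) = 136)
(948 - 3469)/(2053 + W(61)) = (948 - 3469)/(2053 + 136) = -2521/2189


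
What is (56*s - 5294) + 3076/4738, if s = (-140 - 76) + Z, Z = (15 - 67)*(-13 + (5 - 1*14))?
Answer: 110572244/2369 ≈ 46675.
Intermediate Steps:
Z = 1144 (Z = -52*(-13 + (5 - 14)) = -52*(-13 - 9) = -52*(-22) = 1144)
s = 928 (s = (-140 - 76) + 1144 = -216 + 1144 = 928)
(56*s - 5294) + 3076/4738 = (56*928 - 5294) + 3076/4738 = (51968 - 5294) + 3076*(1/4738) = 46674 + 1538/2369 = 110572244/2369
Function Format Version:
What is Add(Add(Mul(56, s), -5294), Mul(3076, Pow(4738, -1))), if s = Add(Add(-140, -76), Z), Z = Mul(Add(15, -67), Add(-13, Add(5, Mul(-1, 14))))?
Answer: Rational(110572244, 2369) ≈ 46675.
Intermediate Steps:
Z = 1144 (Z = Mul(-52, Add(-13, Add(5, -14))) = Mul(-52, Add(-13, -9)) = Mul(-52, -22) = 1144)
s = 928 (s = Add(Add(-140, -76), 1144) = Add(-216, 1144) = 928)
Add(Add(Mul(56, s), -5294), Mul(3076, Pow(4738, -1))) = Add(Add(Mul(56, 928), -5294), Mul(3076, Pow(4738, -1))) = Add(Add(51968, -5294), Mul(3076, Rational(1, 4738))) = Add(46674, Rational(1538, 2369)) = Rational(110572244, 2369)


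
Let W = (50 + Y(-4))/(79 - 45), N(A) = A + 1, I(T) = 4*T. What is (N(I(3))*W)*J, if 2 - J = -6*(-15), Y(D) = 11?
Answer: -34892/17 ≈ -2052.5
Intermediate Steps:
N(A) = 1 + A
J = -88 (J = 2 - (-6)*(-15) = 2 - 1*90 = 2 - 90 = -88)
W = 61/34 (W = (50 + 11)/(79 - 45) = 61/34 ≈ 1.7941)
(N(I(3))*W)*J = ((1 + 4*3)*(61/34))*(-88) = ((1 + 12)*(61/34))*(-88) = (13*(61/34))*(-88) = (793/34)*(-88) = -34892/17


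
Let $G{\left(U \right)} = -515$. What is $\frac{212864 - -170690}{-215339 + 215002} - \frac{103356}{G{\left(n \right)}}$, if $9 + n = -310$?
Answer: $- \frac{162699338}{173555} \approx -937.45$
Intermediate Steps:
$n = -319$ ($n = -9 - 310 = -319$)
$\frac{212864 - -170690}{-215339 + 215002} - \frac{103356}{G{\left(n \right)}} = \frac{212864 - -170690}{-215339 + 215002} - \frac{103356}{-515} = \frac{212864 + 170690}{-337} - - \frac{103356}{515} = 383554 \left(- \frac{1}{337}\right) + \frac{103356}{515} = - \frac{383554}{337} + \frac{103356}{515} = - \frac{162699338}{173555}$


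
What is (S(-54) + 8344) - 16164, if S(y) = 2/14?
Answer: -54739/7 ≈ -7819.9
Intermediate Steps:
S(y) = ⅐ (S(y) = 2*(1/14) = ⅐)
(S(-54) + 8344) - 16164 = (⅐ + 8344) - 16164 = 58409/7 - 16164 = -54739/7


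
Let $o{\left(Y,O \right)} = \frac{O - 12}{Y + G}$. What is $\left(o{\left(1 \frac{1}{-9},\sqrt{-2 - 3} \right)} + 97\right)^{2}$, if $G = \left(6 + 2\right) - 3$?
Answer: $\frac{17305195}{1936} + \frac{4680 i \sqrt{5}}{121} \approx 8938.6 + 86.486 i$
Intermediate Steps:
$G = 5$ ($G = 8 - 3 = 5$)
$o{\left(Y,O \right)} = \frac{-12 + O}{5 + Y}$ ($o{\left(Y,O \right)} = \frac{O - 12}{Y + 5} = \frac{-12 + O}{5 + Y}$)
$\left(o{\left(1 \frac{1}{-9},\sqrt{-2 - 3} \right)} + 97\right)^{2} = \left(\frac{-12 + \sqrt{-2 - 3}}{5 + 1 \frac{1}{-9}} + 97\right)^{2} = \left(\frac{-12 + \sqrt{-5}}{5 + 1 \left(- \frac{1}{9}\right)} + 97\right)^{2} = \left(\frac{-12 + i \sqrt{5}}{5 - \frac{1}{9}} + 97\right)^{2} = \left(\frac{-12 + i \sqrt{5}}{\frac{44}{9}} + 97\right)^{2} = \left(\frac{9 \left(-12 + i \sqrt{5}\right)}{44} + 97\right)^{2} = \left(\left(- \frac{27}{11} + \frac{9 i \sqrt{5}}{44}\right) + 97\right)^{2} = \left(\frac{1040}{11} + \frac{9 i \sqrt{5}}{44}\right)^{2}$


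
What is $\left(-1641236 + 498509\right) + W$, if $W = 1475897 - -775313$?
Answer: $1108483$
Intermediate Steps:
$W = 2251210$ ($W = 1475897 + 775313 = 2251210$)
$\left(-1641236 + 498509\right) + W = \left(-1641236 + 498509\right) + 2251210 = -1142727 + 2251210 = 1108483$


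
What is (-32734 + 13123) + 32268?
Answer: 12657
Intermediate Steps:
(-32734 + 13123) + 32268 = -19611 + 32268 = 12657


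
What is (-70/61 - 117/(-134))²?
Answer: 5031049/66814276 ≈ 0.075299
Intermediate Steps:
(-70/61 - 117/(-134))² = (-70*1/61 - 117*(-1/134))² = (-70/61 + 117/134)² = (-2243/8174)² = 5031049/66814276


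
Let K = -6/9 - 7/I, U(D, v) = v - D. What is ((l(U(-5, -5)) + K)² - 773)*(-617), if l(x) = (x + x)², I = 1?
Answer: 3966076/9 ≈ 4.4068e+5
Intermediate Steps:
K = -23/3 (K = -6/9 - 7/1 = -6*⅑ - 7*1 = -⅔ - 7 = -23/3 ≈ -7.6667)
l(x) = 4*x² (l(x) = (2*x)² = 4*x²)
((l(U(-5, -5)) + K)² - 773)*(-617) = ((4*(-5 - 1*(-5))² - 23/3)² - 773)*(-617) = ((4*(-5 + 5)² - 23/3)² - 773)*(-617) = ((4*0² - 23/3)² - 773)*(-617) = ((4*0 - 23/3)² - 773)*(-617) = ((0 - 23/3)² - 773)*(-617) = ((-23/3)² - 773)*(-617) = (529/9 - 773)*(-617) = -6428/9*(-617) = 3966076/9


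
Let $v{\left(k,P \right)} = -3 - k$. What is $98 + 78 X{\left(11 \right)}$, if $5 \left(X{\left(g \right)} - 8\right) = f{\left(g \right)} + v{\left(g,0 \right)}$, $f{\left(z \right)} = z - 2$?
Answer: $644$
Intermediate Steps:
$f{\left(z \right)} = -2 + z$
$X{\left(g \right)} = 7$ ($X{\left(g \right)} = 8 + \frac{\left(-2 + g\right) - \left(3 + g\right)}{5} = 8 + \frac{1}{5} \left(-5\right) = 8 - 1 = 7$)
$98 + 78 X{\left(11 \right)} = 98 + 78 \cdot 7 = 98 + 546 = 644$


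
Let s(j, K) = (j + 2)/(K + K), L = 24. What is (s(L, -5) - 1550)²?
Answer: 60264169/25 ≈ 2.4106e+6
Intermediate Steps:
s(j, K) = (2 + j)/(2*K) (s(j, K) = (2 + j)/((2*K)) = (2 + j)*(1/(2*K)) = (2 + j)/(2*K))
(s(L, -5) - 1550)² = ((½)*(2 + 24)/(-5) - 1550)² = ((½)*(-⅕)*26 - 1550)² = (-13/5 - 1550)² = (-7763/5)² = 60264169/25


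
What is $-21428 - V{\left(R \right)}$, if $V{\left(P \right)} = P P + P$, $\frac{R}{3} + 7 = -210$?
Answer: $-444578$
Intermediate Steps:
$R = -651$ ($R = -21 + 3 \left(-210\right) = -21 - 630 = -651$)
$V{\left(P \right)} = P + P^{2}$ ($V{\left(P \right)} = P^{2} + P = P + P^{2}$)
$-21428 - V{\left(R \right)} = -21428 - - 651 \left(1 - 651\right) = -21428 - \left(-651\right) \left(-650\right) = -21428 - 423150 = -444578$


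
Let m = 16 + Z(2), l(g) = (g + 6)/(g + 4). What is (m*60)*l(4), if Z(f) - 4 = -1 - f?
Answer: 1275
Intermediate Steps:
l(g) = (6 + g)/(4 + g)
Z(f) = 3 - f (Z(f) = 4 + (-1 - f) = 3 - f)
m = 17 (m = 16 + (3 - 1*2) = 16 + (3 - 2) = 16 + 1 = 17)
(m*60)*l(4) = (17*60)*((6 + 4)/(4 + 4)) = 1020*(10/8) = 1020*((⅛)*10) = 1020*(5/4) = 1275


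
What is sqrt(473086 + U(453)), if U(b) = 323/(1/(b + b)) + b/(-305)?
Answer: 11*sqrt(588688735)/305 ≈ 875.06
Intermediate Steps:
U(b) = 197029*b/305 (U(b) = 323/(1/(2*b)) + b*(-1/305) = 323/((1/(2*b))) - b/305 = 323*(2*b) - b/305 = 646*b - b/305 = 197029*b/305)
sqrt(473086 + U(453)) = sqrt(473086 + (197029/305)*453) = sqrt(473086 + 89254137/305) = sqrt(233545367/305) = 11*sqrt(588688735)/305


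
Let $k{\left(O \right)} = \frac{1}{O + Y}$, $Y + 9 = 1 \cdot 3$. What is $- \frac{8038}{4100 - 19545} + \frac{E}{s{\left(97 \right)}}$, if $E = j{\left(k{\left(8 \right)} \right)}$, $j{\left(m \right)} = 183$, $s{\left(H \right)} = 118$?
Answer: $\frac{3774919}{1822510} \approx 2.0713$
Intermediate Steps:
$Y = -6$ ($Y = -9 + 1 \cdot 3 = -9 + 3 = -6$)
$k{\left(O \right)} = \frac{1}{-6 + O}$ ($k{\left(O \right)} = \frac{1}{O - 6} = \frac{1}{-6 + O}$)
$E = 183$
$- \frac{8038}{4100 - 19545} + \frac{E}{s{\left(97 \right)}} = - \frac{8038}{4100 - 19545} + \frac{183}{118} = - \frac{8038}{-15445} + 183 \cdot \frac{1}{118} = \left(-8038\right) \left(- \frac{1}{15445}\right) + \frac{183}{118} = \frac{8038}{15445} + \frac{183}{118} = \frac{3774919}{1822510}$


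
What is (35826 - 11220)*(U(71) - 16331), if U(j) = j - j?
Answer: -401840586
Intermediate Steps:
U(j) = 0
(35826 - 11220)*(U(71) - 16331) = (35826 - 11220)*(0 - 16331) = 24606*(-16331) = -401840586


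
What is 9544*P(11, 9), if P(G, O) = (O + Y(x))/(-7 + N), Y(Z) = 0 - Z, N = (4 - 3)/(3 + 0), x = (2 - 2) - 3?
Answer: -85896/5 ≈ -17179.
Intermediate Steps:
x = -3 (x = 0 - 3 = -3)
N = ⅓ (N = 1/3 = 1*(⅓) = ⅓ ≈ 0.33333)
Y(Z) = -Z
P(G, O) = -9/20 - 3*O/20 (P(G, O) = (O - 1*(-3))/(-7 + ⅓) = (O + 3)/(-20/3) = (3 + O)*(-3/20) = -9/20 - 3*O/20)
9544*P(11, 9) = 9544*(-9/20 - 3/20*9) = 9544*(-9/20 - 27/20) = 9544*(-9/5) = -85896/5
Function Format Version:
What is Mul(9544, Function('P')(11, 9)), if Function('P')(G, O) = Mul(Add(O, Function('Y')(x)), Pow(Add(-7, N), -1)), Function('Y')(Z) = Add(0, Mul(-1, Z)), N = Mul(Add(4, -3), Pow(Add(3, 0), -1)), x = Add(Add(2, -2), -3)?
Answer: Rational(-85896, 5) ≈ -17179.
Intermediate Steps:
x = -3 (x = Add(0, -3) = -3)
N = Rational(1, 3) (N = Mul(1, Pow(3, -1)) = Mul(1, Rational(1, 3)) = Rational(1, 3) ≈ 0.33333)
Function('Y')(Z) = Mul(-1, Z)
Function('P')(G, O) = Add(Rational(-9, 20), Mul(Rational(-3, 20), O)) (Function('P')(G, O) = Mul(Add(O, Mul(-1, -3)), Pow(Add(-7, Rational(1, 3)), -1)) = Mul(Add(O, 3), Pow(Rational(-20, 3), -1)) = Mul(Add(3, O), Rational(-3, 20)) = Add(Rational(-9, 20), Mul(Rational(-3, 20), O)))
Mul(9544, Function('P')(11, 9)) = Mul(9544, Add(Rational(-9, 20), Mul(Rational(-3, 20), 9))) = Mul(9544, Add(Rational(-9, 20), Rational(-27, 20))) = Mul(9544, Rational(-9, 5)) = Rational(-85896, 5)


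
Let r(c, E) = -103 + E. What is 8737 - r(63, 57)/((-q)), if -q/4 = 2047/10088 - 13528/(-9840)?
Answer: 85591803113/9788309 ≈ 8744.3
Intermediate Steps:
q = -9788309/1551030 (q = -4*(2047/10088 - 13528/(-9840)) = -4*(2047*(1/10088) - 13528*(-1/9840)) = -4*(2047/10088 + 1691/1230) = -4*9788309/6204120 = -9788309/1551030 ≈ -6.3108)
8737 - r(63, 57)/((-q)) = 8737 - (-103 + 57)/((-1*(-9788309/1551030))) = 8737 - (-46)/9788309/1551030 = 8737 - (-46)*1551030/9788309 = 8737 - 1*(-71347380/9788309) = 8737 + 71347380/9788309 = 85591803113/9788309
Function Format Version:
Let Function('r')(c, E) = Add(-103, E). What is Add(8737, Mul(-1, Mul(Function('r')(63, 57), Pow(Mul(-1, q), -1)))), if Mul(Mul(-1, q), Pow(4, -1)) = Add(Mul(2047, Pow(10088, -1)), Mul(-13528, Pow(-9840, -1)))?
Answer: Rational(85591803113, 9788309) ≈ 8744.3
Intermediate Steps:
q = Rational(-9788309, 1551030) (q = Mul(-4, Add(Mul(2047, Pow(10088, -1)), Mul(-13528, Pow(-9840, -1)))) = Mul(-4, Add(Mul(2047, Rational(1, 10088)), Mul(-13528, Rational(-1, 9840)))) = Mul(-4, Add(Rational(2047, 10088), Rational(1691, 1230))) = Mul(-4, Rational(9788309, 6204120)) = Rational(-9788309, 1551030) ≈ -6.3108)
Add(8737, Mul(-1, Mul(Function('r')(63, 57), Pow(Mul(-1, q), -1)))) = Add(8737, Mul(-1, Mul(Add(-103, 57), Pow(Mul(-1, Rational(-9788309, 1551030)), -1)))) = Add(8737, Mul(-1, Mul(-46, Pow(Rational(9788309, 1551030), -1)))) = Add(8737, Mul(-1, Mul(-46, Rational(1551030, 9788309)))) = Add(8737, Mul(-1, Rational(-71347380, 9788309))) = Add(8737, Rational(71347380, 9788309)) = Rational(85591803113, 9788309)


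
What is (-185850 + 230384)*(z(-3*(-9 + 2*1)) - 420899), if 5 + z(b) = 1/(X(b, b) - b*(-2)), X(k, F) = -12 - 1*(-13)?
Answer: -806015121114/43 ≈ -1.8745e+10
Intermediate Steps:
X(k, F) = 1 (X(k, F) = -12 + 13 = 1)
z(b) = -5 + 1/(1 + 2*b) (z(b) = -5 + 1/(1 - b*(-2)) = -5 + 1/(1 + 2*b))
(-185850 + 230384)*(z(-3*(-9 + 2*1)) - 420899) = (-185850 + 230384)*(2*(-2 - (-15)*(-9 + 2*1))/(1 + 2*(-3*(-9 + 2*1))) - 420899) = 44534*(2*(-2 - (-15)*(-9 + 2))/(1 + 2*(-3*(-9 + 2))) - 420899) = 44534*(2*(-2 - (-15)*(-7))/(1 + 2*(-3*(-7))) - 420899) = 44534*(2*(-2 - 5*21)/(1 + 2*21) - 420899) = 44534*(2*(-2 - 105)/(1 + 42) - 420899) = 44534*(2*(-107)/43 - 420899) = 44534*(2*(1/43)*(-107) - 420899) = 44534*(-214/43 - 420899) = 44534*(-18098871/43) = -806015121114/43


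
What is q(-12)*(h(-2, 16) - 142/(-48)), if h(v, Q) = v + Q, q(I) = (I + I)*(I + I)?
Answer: 9768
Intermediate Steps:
q(I) = 4*I² (q(I) = (2*I)*(2*I) = 4*I²)
h(v, Q) = Q + v
q(-12)*(h(-2, 16) - 142/(-48)) = (4*(-12)²)*((16 - 2) - 142/(-48)) = (4*144)*(14 - 142*(-1/48)) = 576*(14 + 71/24) = 576*(407/24) = 9768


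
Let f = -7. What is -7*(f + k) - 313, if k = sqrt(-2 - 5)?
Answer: -264 - 7*I*sqrt(7) ≈ -264.0 - 18.52*I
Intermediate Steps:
k = I*sqrt(7) (k = sqrt(-7) = I*sqrt(7) ≈ 2.6458*I)
-7*(f + k) - 313 = -7*(-7 + I*sqrt(7)) - 313 = (49 - 7*I*sqrt(7)) - 313 = -264 - 7*I*sqrt(7)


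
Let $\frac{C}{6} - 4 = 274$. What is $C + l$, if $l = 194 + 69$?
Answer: $1931$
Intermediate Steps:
$C = 1668$ ($C = 24 + 6 \cdot 274 = 24 + 1644 = 1668$)
$l = 263$
$C + l = 1668 + 263 = 1931$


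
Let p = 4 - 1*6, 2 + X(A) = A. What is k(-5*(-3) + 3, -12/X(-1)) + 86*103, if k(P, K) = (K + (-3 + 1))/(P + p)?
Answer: 70865/8 ≈ 8858.1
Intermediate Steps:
X(A) = -2 + A
p = -2 (p = 4 - 6 = -2)
k(P, K) = (-2 + K)/(-2 + P) (k(P, K) = (K + (-3 + 1))/(P - 2) = (K - 2)/(-2 + P) = (-2 + K)/(-2 + P))
k(-5*(-3) + 3, -12/X(-1)) + 86*103 = (-2 - 12/(-2 - 1))/(-2 + (-5*(-3) + 3)) + 86*103 = (-2 - 12/(-3))/(-2 + (15 + 3)) + 8858 = (-2 - 12*(-1/3))/(-2 + 18) + 8858 = (-2 + 4)/16 + 8858 = (1/16)*2 + 8858 = 1/8 + 8858 = 70865/8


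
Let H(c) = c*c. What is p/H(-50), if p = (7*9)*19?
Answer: 1197/2500 ≈ 0.47880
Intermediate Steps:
H(c) = c²
p = 1197 (p = 63*19 = 1197)
p/H(-50) = 1197/((-50)²) = 1197/2500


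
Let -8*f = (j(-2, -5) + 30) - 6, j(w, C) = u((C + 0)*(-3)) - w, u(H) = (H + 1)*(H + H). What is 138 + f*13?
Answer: -2737/4 ≈ -684.25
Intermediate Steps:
u(H) = 2*H*(1 + H) (u(H) = (1 + H)*(2*H) = 2*H*(1 + H))
j(w, C) = -w - 6*C*(1 - 3*C) (j(w, C) = 2*((C + 0)*(-3))*(1 + (C + 0)*(-3)) - w = 2*(C*(-3))*(1 + C*(-3)) - w = 2*(-3*C)*(1 - 3*C) - w = -6*C*(1 - 3*C) - w = -w - 6*C*(1 - 3*C))
f = -253/4 (f = -(((-1*(-2) + 6*(-5)*(-1 + 3*(-5))) + 30) - 6)/8 = -(((2 + 6*(-5)*(-1 - 15)) + 30) - 6)/8 = -(((2 + 6*(-5)*(-16)) + 30) - 6)/8 = -(((2 + 480) + 30) - 6)/8 = -((482 + 30) - 6)/8 = -(512 - 6)/8 = -⅛*506 = -253/4 ≈ -63.250)
138 + f*13 = 138 - 253/4*13 = 138 - 3289/4 = -2737/4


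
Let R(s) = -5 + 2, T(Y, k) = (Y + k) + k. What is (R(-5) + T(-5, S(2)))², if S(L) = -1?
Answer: 100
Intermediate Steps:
T(Y, k) = Y + 2*k
R(s) = -3
(R(-5) + T(-5, S(2)))² = (-3 + (-5 + 2*(-1)))² = (-3 + (-5 - 2))² = (-3 - 7)² = (-10)² = 100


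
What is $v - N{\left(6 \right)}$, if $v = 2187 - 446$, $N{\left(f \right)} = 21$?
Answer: $1720$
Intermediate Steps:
$v = 1741$ ($v = 2187 - 446 = 1741$)
$v - N{\left(6 \right)} = 1741 - 21 = 1720$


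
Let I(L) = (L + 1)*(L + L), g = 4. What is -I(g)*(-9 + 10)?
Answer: -40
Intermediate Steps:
I(L) = 2*L*(1 + L) (I(L) = (1 + L)*(2*L) = 2*L*(1 + L))
-I(g)*(-9 + 10) = -2*4*(1 + 4)*(-9 + 10) = -2*4*5 = -40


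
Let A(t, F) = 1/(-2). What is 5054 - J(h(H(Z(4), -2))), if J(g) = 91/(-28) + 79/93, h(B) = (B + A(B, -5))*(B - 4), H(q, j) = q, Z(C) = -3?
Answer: 1880981/372 ≈ 5056.4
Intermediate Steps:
A(t, F) = -½
h(B) = (-4 + B)*(-½ + B) (h(B) = (B - ½)*(B - 4) = (-½ + B)*(-4 + B) = (-4 + B)*(-½ + B))
J(g) = -893/372 (J(g) = 91*(-1/28) + 79*(1/93) = -13/4 + 79/93 = -893/372)
5054 - J(h(H(Z(4), -2))) = 5054 - 1*(-893/372) = 5054 + 893/372 = 1880981/372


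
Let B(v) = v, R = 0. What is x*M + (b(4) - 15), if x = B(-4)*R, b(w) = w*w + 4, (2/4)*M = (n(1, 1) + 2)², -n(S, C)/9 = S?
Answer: 5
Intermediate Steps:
n(S, C) = -9*S
M = 98 (M = 2*(-9*1 + 2)² = 2*(-9 + 2)² = 2*(-7)² = 2*49 = 98)
b(w) = 4 + w² (b(w) = w² + 4 = 4 + w²)
x = 0 (x = -4*0 = 0)
x*M + (b(4) - 15) = 0*98 + ((4 + 4²) - 15) = 0 + ((4 + 16) - 15) = 0 + (20 - 15) = 0 + 5 = 5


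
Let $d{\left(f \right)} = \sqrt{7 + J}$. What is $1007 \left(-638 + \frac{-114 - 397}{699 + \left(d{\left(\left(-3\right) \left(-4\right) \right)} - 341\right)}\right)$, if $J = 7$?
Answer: $- \frac{41258118233}{64075} + \frac{514577 \sqrt{14}}{128150} \approx -6.4389 \cdot 10^{5}$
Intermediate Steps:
$d{\left(f \right)} = \sqrt{14}$ ($d{\left(f \right)} = \sqrt{7 + 7} = \sqrt{14}$)
$1007 \left(-638 + \frac{-114 - 397}{699 + \left(d{\left(\left(-3\right) \left(-4\right) \right)} - 341\right)}\right) = 1007 \left(-638 + \frac{-114 - 397}{699 + \left(\sqrt{14} - 341\right)}\right) = 1007 \left(-638 - \frac{511}{699 - \left(341 - \sqrt{14}\right)}\right) = 1007 \left(-638 - \frac{511}{358 + \sqrt{14}}\right) = -642466 - \frac{514577}{358 + \sqrt{14}}$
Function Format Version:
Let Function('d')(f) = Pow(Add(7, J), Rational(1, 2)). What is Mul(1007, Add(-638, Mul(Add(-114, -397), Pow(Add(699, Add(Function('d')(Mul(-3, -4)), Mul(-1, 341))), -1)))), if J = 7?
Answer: Add(Rational(-41258118233, 64075), Mul(Rational(514577, 128150), Pow(14, Rational(1, 2)))) ≈ -6.4389e+5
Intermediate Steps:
Function('d')(f) = Pow(14, Rational(1, 2)) (Function('d')(f) = Pow(Add(7, 7), Rational(1, 2)) = Pow(14, Rational(1, 2)))
Mul(1007, Add(-638, Mul(Add(-114, -397), Pow(Add(699, Add(Function('d')(Mul(-3, -4)), Mul(-1, 341))), -1)))) = Mul(1007, Add(-638, Mul(Add(-114, -397), Pow(Add(699, Add(Pow(14, Rational(1, 2)), Mul(-1, 341))), -1)))) = Mul(1007, Add(-638, Mul(-511, Pow(Add(699, Add(Pow(14, Rational(1, 2)), -341)), -1)))) = Mul(1007, Add(-638, Mul(-511, Pow(Add(699, Add(-341, Pow(14, Rational(1, 2)))), -1)))) = Mul(1007, Add(-638, Mul(-511, Pow(Add(358, Pow(14, Rational(1, 2))), -1)))) = Add(-642466, Mul(-514577, Pow(Add(358, Pow(14, Rational(1, 2))), -1)))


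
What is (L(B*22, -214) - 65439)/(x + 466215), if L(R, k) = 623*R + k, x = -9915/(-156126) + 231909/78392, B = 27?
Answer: 620945116364888/951009345378749 ≈ 0.65293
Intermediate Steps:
x = 6164046869/2039838232 (x = -9915*(-1/156126) + 231909*(1/78392) = 3305/52042 + 231909/78392 = 6164046869/2039838232 ≈ 3.0218)
L(R, k) = k + 623*R
(L(B*22, -214) - 65439)/(x + 466215) = ((-214 + 623*(27*22)) - 65439)/(6164046869/2039838232 + 466215) = ((-214 + 623*594) - 65439)/(951009345378749/2039838232) = ((-214 + 370062) - 65439)*(2039838232/951009345378749) = (369848 - 65439)*(2039838232/951009345378749) = 304409*(2039838232/951009345378749) = 620945116364888/951009345378749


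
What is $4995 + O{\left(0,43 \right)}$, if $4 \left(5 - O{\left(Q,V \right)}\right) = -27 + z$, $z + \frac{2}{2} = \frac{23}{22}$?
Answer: $\frac{440593}{88} \approx 5006.7$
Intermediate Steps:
$z = \frac{1}{22}$ ($z = -1 + \frac{23}{22} = \frac{1}{22} \approx 0.045455$)
$O{\left(Q,V \right)} = \frac{1033}{88}$ ($O{\left(Q,V \right)} = 5 - \frac{-27 + \frac{1}{22}}{4} = 5 - - \frac{593}{88} = 5 + \frac{593}{88} = \frac{1033}{88}$)
$4995 + O{\left(0,43 \right)} = 4995 + \frac{1033}{88} = \frac{440593}{88}$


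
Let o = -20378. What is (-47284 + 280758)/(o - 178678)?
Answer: -116737/99528 ≈ -1.1729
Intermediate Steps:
(-47284 + 280758)/(o - 178678) = (-47284 + 280758)/(-20378 - 178678) = 233474/(-199056) = 233474*(-1/199056) = -116737/99528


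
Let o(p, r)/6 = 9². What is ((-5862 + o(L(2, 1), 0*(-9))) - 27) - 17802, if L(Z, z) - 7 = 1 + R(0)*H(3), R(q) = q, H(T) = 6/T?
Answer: -23205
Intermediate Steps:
L(Z, z) = 8 (L(Z, z) = 7 + (1 + 0*(6/3)) = 7 + (1 + 0*(6*(⅓))) = 7 + (1 + 0*2) = 7 + (1 + 0) = 7 + 1 = 8)
o(p, r) = 486 (o(p, r) = 6*9² = 6*81 = 486)
((-5862 + o(L(2, 1), 0*(-9))) - 27) - 17802 = ((-5862 + 486) - 27) - 17802 = (-5376 - 27) - 17802 = -5403 - 17802 = -23205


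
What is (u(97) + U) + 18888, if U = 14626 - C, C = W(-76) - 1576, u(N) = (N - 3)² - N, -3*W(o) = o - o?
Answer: 43829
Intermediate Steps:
W(o) = 0 (W(o) = -(o - o)/3 = -⅓*0 = 0)
u(N) = (-3 + N)² - N
C = -1576 (C = 0 - 1576 = -1576)
U = 16202 (U = 14626 - 1*(-1576) = 14626 + 1576 = 16202)
(u(97) + U) + 18888 = (((-3 + 97)² - 1*97) + 16202) + 18888 = ((94² - 97) + 16202) + 18888 = ((8836 - 97) + 16202) + 18888 = (8739 + 16202) + 18888 = 24941 + 18888 = 43829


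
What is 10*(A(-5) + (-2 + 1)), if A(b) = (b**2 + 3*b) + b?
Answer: 40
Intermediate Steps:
A(b) = b**2 + 4*b
10*(A(-5) + (-2 + 1)) = 10*(-5*(4 - 5) + (-2 + 1)) = 10*(-5*(-1) - 1) = 10*(5 - 1) = 10*4 = 40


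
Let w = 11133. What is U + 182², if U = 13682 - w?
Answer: 35673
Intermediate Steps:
U = 2549 (U = 13682 - 1*11133 = 13682 - 11133 = 2549)
U + 182² = 2549 + 182² = 2549 + 33124 = 35673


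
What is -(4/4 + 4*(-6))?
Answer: 23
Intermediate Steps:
-(4/4 + 4*(-6)) = -(4*(1/4) - 24) = -(1 - 24) = -1*(-23) = 23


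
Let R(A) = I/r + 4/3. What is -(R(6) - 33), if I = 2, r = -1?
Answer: 101/3 ≈ 33.667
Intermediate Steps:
R(A) = -⅔ (R(A) = 2/(-1) + 4/3 = 2*(-1) + 4*(⅓) = -2 + 4/3 = -⅔)
-(R(6) - 33) = -(-⅔ - 33) = -1*(-101/3) = 101/3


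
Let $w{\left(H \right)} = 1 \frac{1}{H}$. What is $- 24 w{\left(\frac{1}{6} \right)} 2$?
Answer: $-288$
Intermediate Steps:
$w{\left(H \right)} = \frac{1}{H}$
$- 24 w{\left(\frac{1}{6} \right)} 2 = - \frac{24}{\frac{1}{6}} \cdot 2 = - 24 \frac{1}{\frac{1}{6}} \cdot 2 = \left(-24\right) 6 \cdot 2 = \left(-144\right) 2 = -288$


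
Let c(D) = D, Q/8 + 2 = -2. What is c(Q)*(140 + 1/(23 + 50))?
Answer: -327072/73 ≈ -4480.4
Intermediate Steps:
Q = -32 (Q = -16 + 8*(-2) = -16 - 16 = -32)
c(Q)*(140 + 1/(23 + 50)) = -32*(140 + 1/(23 + 50)) = -32*(140 + 1/73) = -32*10221/73 = -327072/73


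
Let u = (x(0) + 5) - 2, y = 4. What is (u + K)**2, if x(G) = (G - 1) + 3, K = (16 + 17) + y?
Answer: 1764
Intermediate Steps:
K = 37 (K = (16 + 17) + 4 = 33 + 4 = 37)
x(G) = 2 + G (x(G) = (-1 + G) + 3 = 2 + G)
u = 5 (u = ((2 + 0) + 5) - 2 = (2 + 5) - 2 = 7 - 2 = 5)
(u + K)**2 = (5 + 37)**2 = 42**2 = 1764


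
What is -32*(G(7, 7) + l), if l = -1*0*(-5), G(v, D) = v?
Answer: -224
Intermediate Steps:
l = 0 (l = 0*(-5) = 0)
-32*(G(7, 7) + l) = -32*(7 + 0) = -32*7 = -224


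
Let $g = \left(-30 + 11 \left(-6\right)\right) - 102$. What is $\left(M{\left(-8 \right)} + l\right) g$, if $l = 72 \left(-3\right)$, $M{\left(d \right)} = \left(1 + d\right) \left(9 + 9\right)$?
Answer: $67716$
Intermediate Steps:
$M{\left(d \right)} = 18 + 18 d$ ($M{\left(d \right)} = \left(1 + d\right) 18 = 18 + 18 d$)
$l = -216$
$g = -198$ ($g = \left(-30 - 66\right) - 102 = -96 - 102 = -198$)
$\left(M{\left(-8 \right)} + l\right) g = \left(\left(18 + 18 \left(-8\right)\right) - 216\right) \left(-198\right) = \left(\left(18 - 144\right) - 216\right) \left(-198\right) = \left(-126 - 216\right) \left(-198\right) = \left(-342\right) \left(-198\right) = 67716$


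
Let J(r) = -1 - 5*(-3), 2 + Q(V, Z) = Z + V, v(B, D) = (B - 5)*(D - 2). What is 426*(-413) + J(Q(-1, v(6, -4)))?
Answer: -175924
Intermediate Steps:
v(B, D) = (-5 + B)*(-2 + D)
Q(V, Z) = -2 + V + Z (Q(V, Z) = -2 + (Z + V) = -2 + (V + Z) = -2 + V + Z)
J(r) = 14 (J(r) = -1 - 1*(-15) = -1 + 15 = 14)
426*(-413) + J(Q(-1, v(6, -4))) = 426*(-413) + 14 = -175938 + 14 = -175924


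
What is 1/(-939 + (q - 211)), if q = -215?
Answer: -1/1365 ≈ -0.00073260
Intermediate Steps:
1/(-939 + (q - 211)) = 1/(-939 + (-215 - 211)) = 1/(-939 - 426) = 1/(-1365) = -1/1365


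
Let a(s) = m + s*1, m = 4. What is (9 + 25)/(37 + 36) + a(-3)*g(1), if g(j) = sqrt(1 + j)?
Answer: 34/73 + sqrt(2) ≈ 1.8800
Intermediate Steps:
a(s) = 4 + s (a(s) = 4 + s*1 = 4 + s)
(9 + 25)/(37 + 36) + a(-3)*g(1) = (9 + 25)/(37 + 36) + (4 - 3)*sqrt(1 + 1) = 34/73 + 1*sqrt(2) = 34*(1/73) + sqrt(2) = 34/73 + sqrt(2)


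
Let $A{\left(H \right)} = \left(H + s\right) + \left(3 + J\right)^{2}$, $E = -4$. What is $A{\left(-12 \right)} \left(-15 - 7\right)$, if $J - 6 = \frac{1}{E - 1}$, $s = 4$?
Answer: $- \frac{38192}{25} \approx -1527.7$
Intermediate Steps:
$J = \frac{29}{5}$ ($J = 6 + \frac{1}{-4 - 1} = 6 + \frac{1}{-5} = 6 - \frac{1}{5} = \frac{29}{5} \approx 5.8$)
$A{\left(H \right)} = \frac{2036}{25} + H$ ($A{\left(H \right)} = \left(H + 4\right) + \left(3 + \frac{29}{5}\right)^{2} = \left(4 + H\right) + \left(\frac{44}{5}\right)^{2} = \left(4 + H\right) + \frac{1936}{25} = \frac{2036}{25} + H$)
$A{\left(-12 \right)} \left(-15 - 7\right) = \left(\frac{2036}{25} - 12\right) \left(-15 - 7\right) = \frac{1736}{25} \left(-22\right) = - \frac{38192}{25}$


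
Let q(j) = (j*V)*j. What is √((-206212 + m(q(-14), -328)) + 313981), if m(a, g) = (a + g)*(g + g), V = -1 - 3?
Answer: √837241 ≈ 915.01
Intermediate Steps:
V = -4
q(j) = -4*j² (q(j) = (j*(-4))*j = (-4*j)*j = -4*j²)
m(a, g) = 2*g*(a + g) (m(a, g) = (a + g)*(2*g) = 2*g*(a + g))
√((-206212 + m(q(-14), -328)) + 313981) = √((-206212 + 2*(-328)*(-4*(-14)² - 328)) + 313981) = √((-206212 + 2*(-328)*(-4*196 - 328)) + 313981) = √((-206212 + 2*(-328)*(-784 - 328)) + 313981) = √((-206212 + 2*(-328)*(-1112)) + 313981) = √((-206212 + 729472) + 313981) = √(523260 + 313981) = √837241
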